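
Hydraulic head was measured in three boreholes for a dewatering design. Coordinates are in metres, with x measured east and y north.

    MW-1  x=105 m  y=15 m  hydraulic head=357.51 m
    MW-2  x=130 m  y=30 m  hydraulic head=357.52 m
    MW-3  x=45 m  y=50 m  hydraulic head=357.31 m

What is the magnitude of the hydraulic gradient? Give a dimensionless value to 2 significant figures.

0.0031

Three-point gradient (reference MW-1): Δ to MW-2 = (25, 15, +0.01), Δ to MW-3 = (-60, 35, -0.20).
∂h/∂x = +0.001887, ∂h/∂y = -0.002479 (det = 1775).
|∇h| = √(0.001887² + -0.002479²) = 0.003115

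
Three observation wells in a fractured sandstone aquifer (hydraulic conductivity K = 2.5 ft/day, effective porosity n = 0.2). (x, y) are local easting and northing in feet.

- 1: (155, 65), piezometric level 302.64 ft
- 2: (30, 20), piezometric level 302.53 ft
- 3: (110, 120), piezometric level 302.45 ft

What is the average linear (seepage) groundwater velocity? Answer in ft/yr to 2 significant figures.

Taking 1 as reference: 2−1 = (-125, -45, -0.11); 3−1 = (-45, 55, -0.19).
Determinant of the coordinate differences = (-125)·55 − (-45)·(-45) = -8900.
∂h/∂x = [(-0.11)·55 − (-0.19)·(-45)] / -8900 = +0.001640
∂h/∂y = [(-125)·(-0.19) − (-45)·(-0.11)] / -8900 = -0.002112
|∇h| = √(0.001640² + -0.002112²) = 0.002674
Seepage velocity v = K·i/n = 2.5 × 0.002674 / 0.2 = 0.03342 ft/day = 12.21 ft/yr.

12 ft/yr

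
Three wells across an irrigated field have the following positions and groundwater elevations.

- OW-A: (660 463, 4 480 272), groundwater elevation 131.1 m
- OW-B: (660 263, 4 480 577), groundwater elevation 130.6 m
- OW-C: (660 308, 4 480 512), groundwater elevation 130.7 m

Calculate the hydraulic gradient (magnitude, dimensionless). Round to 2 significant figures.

Differences from OW-A: to OW-B (Δx, Δy, Δh) = (-200, 305, -0.5); to OW-C = (-155, 240, -0.4).
Solve a·Δx + b·Δy = Δh: det = (-200)·240 − (-155)·305 = -725.
∂h/∂x = [(-0.5)·240 − (-0.4)·305] / -725 = -0.002759
∂h/∂y = [(-200)·(-0.4) − (-155)·(-0.5)] / -725 = -0.003448
|∇h| = √(-0.002759² + -0.003448²) = 0.004416

0.0044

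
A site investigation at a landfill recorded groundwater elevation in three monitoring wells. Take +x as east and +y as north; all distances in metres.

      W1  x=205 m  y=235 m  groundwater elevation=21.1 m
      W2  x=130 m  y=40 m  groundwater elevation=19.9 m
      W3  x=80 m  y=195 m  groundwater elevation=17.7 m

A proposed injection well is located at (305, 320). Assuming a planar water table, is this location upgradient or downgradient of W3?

upgradient

Three-point gradient (reference W1): Δ to W2 = (-75, -195, -1.2), Δ to W3 = (-125, -40, -3.4).
∂h/∂x = +0.02877, ∂h/∂y = -0.004912 (det = -21375).
Head at (305, 320) = 21.1 + (+0.02877)·(100) + (-0.004912)·(85) = 23.56 m.
That is higher than the 17.7 m at W3, so the point is upgradient.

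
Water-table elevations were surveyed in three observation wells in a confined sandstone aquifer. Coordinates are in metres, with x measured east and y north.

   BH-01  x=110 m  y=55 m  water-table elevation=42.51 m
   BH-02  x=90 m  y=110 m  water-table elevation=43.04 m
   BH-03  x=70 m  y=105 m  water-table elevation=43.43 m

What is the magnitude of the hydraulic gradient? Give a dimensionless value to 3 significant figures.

0.0202

With h = a·x + b·y + c and BH-01 as origin, the differences give:
  (-20)·a + 55·b = +0.53
  (-40)·a + 50·b = +0.92
Eliminate b (×50 and ×55, subtract): 1200·a = -24.100 → a = ∂h/∂x = -0.02008
Back-substitute: b = ∂h/∂y = +0.002333.
|∇h| = √(-0.02008² + 0.002333²) = 0.02022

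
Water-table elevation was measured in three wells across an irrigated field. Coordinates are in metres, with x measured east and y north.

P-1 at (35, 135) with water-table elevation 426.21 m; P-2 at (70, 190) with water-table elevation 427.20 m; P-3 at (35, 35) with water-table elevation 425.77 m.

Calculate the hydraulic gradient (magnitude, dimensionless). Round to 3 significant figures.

With h = a·x + b·y + c and P-1 as origin, the differences give:
  35·a + 55·b = +0.99
  0·a + (-100)·b = -0.44
Eliminate b (×(-100) and ×55, subtract): -3500·a = -74.800 → a = ∂h/∂x = +0.02137
Back-substitute: b = ∂h/∂y = +0.004400.
|∇h| = √(0.02137² + 0.004400²) = 0.02182

0.0218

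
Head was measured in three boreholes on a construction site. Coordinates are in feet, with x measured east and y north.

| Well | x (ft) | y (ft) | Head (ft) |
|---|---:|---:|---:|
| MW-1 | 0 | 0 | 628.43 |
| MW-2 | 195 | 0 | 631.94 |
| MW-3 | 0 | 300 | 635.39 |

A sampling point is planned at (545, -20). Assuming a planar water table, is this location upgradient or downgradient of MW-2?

∂h/∂x = (631.94 − 628.43) / (195 − 0) = +0.01800
∂h/∂y = (635.39 − 628.43) / (300 − 0) = +0.02320
Head at (545, -20) = 628.43 + (+0.01800)·(545) + (+0.02320)·(-20) = 637.78 ft.
That is higher than the 631.94 ft at MW-2, so the point is upgradient.

upgradient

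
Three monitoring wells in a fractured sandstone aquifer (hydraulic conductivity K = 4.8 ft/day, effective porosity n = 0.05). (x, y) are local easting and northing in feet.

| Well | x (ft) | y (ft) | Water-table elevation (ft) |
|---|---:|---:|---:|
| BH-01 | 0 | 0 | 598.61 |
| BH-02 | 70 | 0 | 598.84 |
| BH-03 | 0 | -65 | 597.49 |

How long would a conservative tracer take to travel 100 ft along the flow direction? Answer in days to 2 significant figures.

∂h/∂x = (598.84 − 598.61) / (70 − 0) = +0.003286
∂h/∂y = (597.49 − 598.61) / (-65 − 0) = +0.01723
|∇h| = √(0.003286² + 0.01723²) = 0.01754
Seepage velocity v = K·i/n = 4.8 × 0.01754 / 0.05 = 1.684 ft/day.
t = 100 / 1.684 = 59.38 days.

59 days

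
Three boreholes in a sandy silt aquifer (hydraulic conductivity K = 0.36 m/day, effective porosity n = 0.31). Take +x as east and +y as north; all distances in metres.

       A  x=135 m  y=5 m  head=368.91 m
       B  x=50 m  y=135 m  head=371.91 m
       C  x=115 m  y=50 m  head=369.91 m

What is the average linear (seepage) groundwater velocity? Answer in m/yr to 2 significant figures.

Taking A as reference: B−A = (-85, 130, +3.00); C−A = (-20, 45, +1.00).
Solve a·Δx + b·Δy = Δh: det = (-85)·45 − (-20)·130 = -1225.
∂h/∂x = [(+3.00)·45 − (+1.00)·130] / -1225 = -0.004082
∂h/∂y = [(-85)·(+1.00) − (-20)·(+3.00)] / -1225 = +0.02041
|∇h| = √(-0.004082² + 0.02041²) = 0.02081
Seepage velocity v = K·i/n = 0.36 × 0.02081 / 0.31 = 0.02417 m/day = 8.828 m/yr.

8.8 m/yr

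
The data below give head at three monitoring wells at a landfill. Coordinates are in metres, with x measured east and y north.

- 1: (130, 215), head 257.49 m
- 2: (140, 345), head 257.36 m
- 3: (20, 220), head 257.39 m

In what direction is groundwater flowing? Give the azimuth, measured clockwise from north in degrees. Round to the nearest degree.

Taking 1 as reference: 2−1 = (10, 130, -0.13); 3−1 = (-110, 5, -0.10).
Solve a·Δx + b·Δy = Δh: det = 10·5 − (-110)·130 = 14350.
∂h/∂x = [(-0.13)·5 − (-0.10)·130] / 14350 = +0.0008606
∂h/∂y = [10·(-0.10) − (-110)·(-0.13)] / 14350 = -0.001066
Flow direction (−∇h) has components (-0.0008606 E, +0.001066 N).
Azimuth = atan2(E, N) = atan2(-0.0008606, +0.001066) = 321.1° ≈ 321°.

321°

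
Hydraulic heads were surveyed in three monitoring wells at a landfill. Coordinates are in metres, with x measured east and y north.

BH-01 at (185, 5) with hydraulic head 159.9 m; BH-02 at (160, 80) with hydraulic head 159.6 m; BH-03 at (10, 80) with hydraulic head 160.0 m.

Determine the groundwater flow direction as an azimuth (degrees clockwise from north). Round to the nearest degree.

029°

Taking BH-01 as reference: BH-02−BH-01 = (-25, 75, -0.3); BH-03−BH-01 = (-175, 75, +0.1).
Solve a·Δx + b·Δy = Δh: det = (-25)·75 − (-175)·75 = 11250.
∂h/∂x = [(-0.3)·75 − (+0.1)·75] / 11250 = -0.002667
∂h/∂y = [(-25)·(+0.1) − (-175)·(-0.3)] / 11250 = -0.004889
Flow direction (−∇h) has components (+0.002667 E, +0.004889 N).
Azimuth = atan2(E, N) = atan2(+0.002667, +0.004889) = 28.6° ≈ 029°.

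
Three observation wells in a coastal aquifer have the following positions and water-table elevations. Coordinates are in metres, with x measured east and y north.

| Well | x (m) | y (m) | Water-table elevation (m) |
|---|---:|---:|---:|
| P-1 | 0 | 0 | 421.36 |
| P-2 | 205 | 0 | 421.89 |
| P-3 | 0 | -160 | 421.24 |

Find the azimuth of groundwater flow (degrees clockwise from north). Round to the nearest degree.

254°

∂h/∂x = (421.89 − 421.36) / (205 − 0) = +0.002585
∂h/∂y = (421.24 − 421.36) / (-160 − 0) = +0.0007500
Flow direction (−∇h) has components (-0.002585 E, -0.0007500 N).
Azimuth = atan2(E, N) = atan2(-0.002585, -0.0007500) = 253.8° ≈ 254°.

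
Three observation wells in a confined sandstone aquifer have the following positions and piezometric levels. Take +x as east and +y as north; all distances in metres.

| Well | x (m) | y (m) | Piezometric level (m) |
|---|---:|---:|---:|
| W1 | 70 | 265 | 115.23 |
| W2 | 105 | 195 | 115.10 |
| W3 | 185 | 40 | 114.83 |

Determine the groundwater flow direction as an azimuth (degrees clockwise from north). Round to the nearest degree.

Three-point gradient (reference W1): Δ to W2 = (35, -70, -0.13), Δ to W3 = (115, -225, -0.40).
∂h/∂x = +0.007143, ∂h/∂y = +0.005429 (det = 175).
Flow direction (−∇h) has components (-0.007143 E, -0.005429 N).
Azimuth = atan2(E, N) = atan2(-0.007143, -0.005429) = 232.8° ≈ 233°.

233°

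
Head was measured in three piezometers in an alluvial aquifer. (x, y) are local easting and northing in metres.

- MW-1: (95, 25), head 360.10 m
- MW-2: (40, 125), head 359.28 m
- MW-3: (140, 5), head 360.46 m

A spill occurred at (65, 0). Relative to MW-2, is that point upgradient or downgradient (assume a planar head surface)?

upgradient

Taking MW-1 as reference: MW-2−MW-1 = (-55, 100, -0.82); MW-3−MW-1 = (45, -20, +0.36).
Determinant of the coordinate differences = (-55)·(-20) − 45·100 = -3400.
∂h/∂x = [(-0.82)·(-20) − (+0.36)·100] / -3400 = +0.005765
∂h/∂y = [(-55)·(+0.36) − 45·(-0.82)] / -3400 = -0.005029
Head at (65, 0) = 360.10 + (+0.005765)·(-30) + (-0.005029)·(-25) = 360.05 m.
That is higher than the 359.28 m at MW-2, so the point is upgradient.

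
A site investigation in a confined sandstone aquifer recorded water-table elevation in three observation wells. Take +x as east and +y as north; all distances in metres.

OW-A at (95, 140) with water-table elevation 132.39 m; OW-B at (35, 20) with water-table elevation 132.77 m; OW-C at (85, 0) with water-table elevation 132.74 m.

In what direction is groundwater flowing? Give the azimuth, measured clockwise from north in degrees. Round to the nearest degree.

Taking OW-A as reference: OW-B−OW-A = (-60, -120, +0.38); OW-C−OW-A = (-10, -140, +0.35).
Determinant of the coordinate differences = (-60)·(-140) − (-10)·(-120) = 7200.
∂h/∂x = [(+0.38)·(-140) − (+0.35)·(-120)] / 7200 = -0.001556
∂h/∂y = [(-60)·(+0.35) − (-10)·(+0.38)] / 7200 = -0.002389
Flow direction (−∇h) has components (+0.001556 E, +0.002389 N).
Azimuth = atan2(E, N) = atan2(+0.001556, +0.002389) = 33.1° ≈ 033°.

033°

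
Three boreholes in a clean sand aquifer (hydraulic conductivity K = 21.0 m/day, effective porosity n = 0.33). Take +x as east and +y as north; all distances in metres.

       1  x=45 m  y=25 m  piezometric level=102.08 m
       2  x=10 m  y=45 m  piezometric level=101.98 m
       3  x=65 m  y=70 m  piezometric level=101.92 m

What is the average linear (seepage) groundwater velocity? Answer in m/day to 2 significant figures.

Three-point gradient (reference 1): Δ to 2 = (-35, 20, -0.10), Δ to 3 = (20, 45, -0.16).
∂h/∂x = +0.0006582, ∂h/∂y = -0.003848 (det = -1975).
|∇h| = √(0.0006582² + -0.003848²) = 0.003904
Seepage velocity v = K·i/n = 21.0 × 0.003904 / 0.33 = 0.2484 m/day.

0.25 m/day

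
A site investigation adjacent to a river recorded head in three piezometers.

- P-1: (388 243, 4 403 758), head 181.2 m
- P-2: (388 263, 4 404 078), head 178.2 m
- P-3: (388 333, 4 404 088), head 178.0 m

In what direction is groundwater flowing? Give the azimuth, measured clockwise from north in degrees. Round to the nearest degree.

Differences from P-1: to P-2 (Δx, Δy, Δh) = (20, 320, -3.0); to P-3 = (90, 330, -3.2).
Determinant of the coordinate differences = 20·330 − 90·320 = -22200.
∂h/∂x = [(-3.0)·330 − (-3.2)·320] / -22200 = -0.001532
∂h/∂y = [20·(-3.2) − 90·(-3.0)] / -22200 = -0.009279
Flow direction (−∇h) has components (+0.001532 E, +0.009279 N).
Azimuth = atan2(E, N) = atan2(+0.001532, +0.009279) = 9.4° ≈ 009°.

009°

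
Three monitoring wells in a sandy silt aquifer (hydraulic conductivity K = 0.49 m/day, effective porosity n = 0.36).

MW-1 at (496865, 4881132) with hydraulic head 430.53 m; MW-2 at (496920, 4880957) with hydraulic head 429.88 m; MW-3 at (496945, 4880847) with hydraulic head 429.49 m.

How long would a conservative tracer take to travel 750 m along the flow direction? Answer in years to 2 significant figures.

Taking MW-1 as reference: MW-2−MW-1 = (55, -175, -0.65); MW-3−MW-1 = (80, -285, -1.04).
Determinant of the coordinate differences = 55·(-285) − 80·(-175) = -1675.
∂h/∂x = [(-0.65)·(-285) − (-1.04)·(-175)] / -1675 = -0.001940
∂h/∂y = [55·(-1.04) − 80·(-0.65)] / -1675 = +0.003104
|∇h| = √(-0.001940² + 0.003104²) = 0.00366
Seepage velocity v = K·i/n = 0.49 × 0.00366 / 0.36 = 0.004982 m/day.
t = 750 / 0.004982 = 1.505e+05 days = 412 years.

410 years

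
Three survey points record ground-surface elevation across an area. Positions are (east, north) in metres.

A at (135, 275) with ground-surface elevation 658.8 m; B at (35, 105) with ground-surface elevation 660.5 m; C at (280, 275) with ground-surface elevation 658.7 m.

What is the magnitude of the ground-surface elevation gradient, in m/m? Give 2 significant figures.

Three-point gradient (reference A): Δ to B = (-100, -170, +1.7), Δ to C = (145, 0, -0.1).
∂z/∂x = -0.0006897, ∂z/∂y = -0.009594 (det = 24650).
|∇f| = √(-0.0006897² + -0.009594²) = 0.009619 m/m

0.0096 m/m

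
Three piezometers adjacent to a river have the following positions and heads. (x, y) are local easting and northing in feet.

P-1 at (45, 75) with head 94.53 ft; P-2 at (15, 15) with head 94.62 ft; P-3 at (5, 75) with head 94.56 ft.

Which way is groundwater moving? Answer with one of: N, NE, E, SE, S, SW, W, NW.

NE

With h = a·x + b·y + c and P-1 as origin, the differences give:
  (-30)·a + (-60)·b = +0.09
  (-40)·a + 0·b = +0.03
Eliminate b (×0 and ×(-60), subtract): -2400·a = 1.800 → a = ∂h/∂x = -0.0007500
Back-substitute: b = ∂h/∂y = -0.001125.
Flow = −∇h = (+0.0007500 east, +0.001125 north), which points northeast.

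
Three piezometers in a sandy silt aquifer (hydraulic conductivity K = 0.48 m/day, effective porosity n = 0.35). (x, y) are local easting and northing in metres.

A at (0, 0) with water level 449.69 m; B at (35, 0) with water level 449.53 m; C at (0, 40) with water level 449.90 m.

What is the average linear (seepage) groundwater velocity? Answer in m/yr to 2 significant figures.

3.5 m/yr

∂h/∂x = (449.53 − 449.69) / (35 − 0) = -0.004571
∂h/∂y = (449.90 − 449.69) / (40 − 0) = +0.005250
|∇h| = √(-0.004571² + 0.005250²) = 0.006961
Seepage velocity v = K·i/n = 0.48 × 0.006961 / 0.35 = 0.009547 m/day = 3.487 m/yr.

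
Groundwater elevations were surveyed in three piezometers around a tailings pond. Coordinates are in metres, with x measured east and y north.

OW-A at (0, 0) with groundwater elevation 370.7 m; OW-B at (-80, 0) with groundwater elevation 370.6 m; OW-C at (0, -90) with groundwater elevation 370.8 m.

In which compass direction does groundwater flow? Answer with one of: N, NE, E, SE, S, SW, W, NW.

NW

∂h/∂x = (370.6 − 370.7) / (-80 − 0) = +0.001250
∂h/∂y = (370.8 − 370.7) / (-90 − 0) = -0.001111
Flow = −∇h = (-0.001250 east, +0.001111 north), which points northwest.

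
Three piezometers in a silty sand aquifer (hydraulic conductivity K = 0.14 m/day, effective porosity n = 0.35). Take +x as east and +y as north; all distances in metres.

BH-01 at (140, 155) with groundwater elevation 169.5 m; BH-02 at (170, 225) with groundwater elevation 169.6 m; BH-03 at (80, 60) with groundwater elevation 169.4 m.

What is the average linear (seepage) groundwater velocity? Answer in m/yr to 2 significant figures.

Taking BH-01 as reference: BH-02−BH-01 = (30, 70, +0.1); BH-03−BH-01 = (-60, -95, -0.1).
Solve a·Δx + b·Δy = Δh: det = 30·(-95) − (-60)·70 = 1350.
∂h/∂x = [(+0.1)·(-95) − (-0.1)·70] / 1350 = -0.001852
∂h/∂y = [30·(-0.1) − (-60)·(+0.1)] / 1350 = +0.002222
|∇h| = √(-0.001852² + 0.002222²) = 0.002893
Seepage velocity v = K·i/n = 0.14 × 0.002893 / 0.35 = 0.001157 m/day = 0.4226 m/yr.

0.42 m/yr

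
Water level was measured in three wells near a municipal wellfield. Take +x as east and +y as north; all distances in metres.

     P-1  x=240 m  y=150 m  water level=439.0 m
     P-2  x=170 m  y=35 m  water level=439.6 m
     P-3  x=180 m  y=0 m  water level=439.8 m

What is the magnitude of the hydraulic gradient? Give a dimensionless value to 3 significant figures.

0.00558

With h = a·x + b·y + c and P-1 as origin, the differences give:
  (-70)·a + (-115)·b = +0.6
  (-60)·a + (-150)·b = +0.8
Eliminate b (×(-150) and ×(-115), subtract): 3600·a = 2.00 → a = ∂h/∂x = +0.0005556
Back-substitute: b = ∂h/∂y = -0.005556.
|∇h| = √(0.0005556² + -0.005556²) = 0.005584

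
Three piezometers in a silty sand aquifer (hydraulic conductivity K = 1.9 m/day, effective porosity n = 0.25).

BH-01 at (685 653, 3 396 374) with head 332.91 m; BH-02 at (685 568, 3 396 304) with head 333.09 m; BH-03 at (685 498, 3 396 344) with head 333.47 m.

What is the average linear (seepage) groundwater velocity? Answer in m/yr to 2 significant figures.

Taking BH-01 as reference: BH-02−BH-01 = (-85, -70, +0.18); BH-03−BH-01 = (-155, -30, +0.56).
Solve a·Δx + b·Δy = Δh: det = (-85)·(-30) − (-155)·(-70) = -8300.
∂h/∂x = [(+0.18)·(-30) − (+0.56)·(-70)] / -8300 = -0.004072
∂h/∂y = [(-85)·(+0.56) − (-155)·(+0.18)] / -8300 = +0.002373
|∇h| = √(-0.004072² + 0.002373²) = 0.004713
Seepage velocity v = K·i/n = 1.9 × 0.004713 / 0.25 = 0.03582 m/day = 13.08 m/yr.

13 m/yr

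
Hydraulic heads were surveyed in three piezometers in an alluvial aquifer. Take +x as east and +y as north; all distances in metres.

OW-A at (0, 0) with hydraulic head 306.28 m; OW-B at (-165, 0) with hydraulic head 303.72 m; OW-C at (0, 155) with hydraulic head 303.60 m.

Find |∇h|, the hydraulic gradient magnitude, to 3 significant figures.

∂h/∂x = (303.72 − 306.28) / (-165 − 0) = +0.01552
∂h/∂y = (303.60 − 306.28) / (155 − 0) = -0.01729
|∇h| = √(0.01552² + -0.01729²) = 0.02323

0.0232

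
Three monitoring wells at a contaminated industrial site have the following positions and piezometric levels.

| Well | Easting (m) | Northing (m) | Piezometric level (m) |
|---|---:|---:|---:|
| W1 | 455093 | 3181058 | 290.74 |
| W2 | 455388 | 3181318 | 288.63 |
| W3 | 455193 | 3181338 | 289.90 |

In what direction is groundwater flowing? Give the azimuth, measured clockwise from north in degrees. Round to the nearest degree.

084°

With h = a·x + b·y + c and W1 as origin, the differences give:
  295·a + 260·b = -2.11
  100·a + 280·b = -0.84
Eliminate b (×280 and ×260, subtract): 56600·a = -372.400 → a = ∂h/∂x = -0.006580
Back-substitute: b = ∂h/∂y = -0.0006502.
Flow direction (−∇h) has components (+0.006580 E, +0.0006502 N).
Azimuth = atan2(E, N) = atan2(+0.006580, +0.0006502) = 84.4° ≈ 084°.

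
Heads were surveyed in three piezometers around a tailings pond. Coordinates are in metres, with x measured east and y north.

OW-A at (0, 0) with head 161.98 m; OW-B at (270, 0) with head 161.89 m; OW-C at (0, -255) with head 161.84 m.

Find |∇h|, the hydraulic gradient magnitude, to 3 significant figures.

0.000642

∂h/∂x = (161.89 − 161.98) / (270 − 0) = -0.0003333
∂h/∂y = (161.84 − 161.98) / (-255 − 0) = +0.0005490
|∇h| = √(-0.0003333² + 0.0005490²) = 0.0006423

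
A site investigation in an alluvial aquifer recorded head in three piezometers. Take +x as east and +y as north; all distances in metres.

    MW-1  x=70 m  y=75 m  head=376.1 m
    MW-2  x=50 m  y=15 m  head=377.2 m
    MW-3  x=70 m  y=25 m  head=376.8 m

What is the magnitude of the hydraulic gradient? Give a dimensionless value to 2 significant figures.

With h = a·x + b·y + c and MW-1 as origin, the differences give:
  (-20)·a + (-60)·b = +1.1
  0·a + (-50)·b = +0.7
Eliminate b (×(-50) and ×(-60), subtract): 1000·a = -13.00 → a = ∂h/∂x = -0.01300
Back-substitute: b = ∂h/∂y = -0.01400.
|∇h| = √(-0.01300² + -0.01400²) = 0.0191

0.019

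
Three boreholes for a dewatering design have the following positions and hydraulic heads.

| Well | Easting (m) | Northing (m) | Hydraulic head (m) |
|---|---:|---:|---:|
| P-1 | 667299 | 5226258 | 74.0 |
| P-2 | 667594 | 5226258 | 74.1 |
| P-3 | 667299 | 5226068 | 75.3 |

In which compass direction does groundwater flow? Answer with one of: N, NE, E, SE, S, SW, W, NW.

∂h/∂x = (74.1 − 74.0) / (667594 − 667299) = +0.0003390
∂h/∂y = (75.3 − 74.0) / (5226068 − 5226258) = -0.006842
Flow = −∇h = (-0.0003390 east, +0.006842 north), which points north.

N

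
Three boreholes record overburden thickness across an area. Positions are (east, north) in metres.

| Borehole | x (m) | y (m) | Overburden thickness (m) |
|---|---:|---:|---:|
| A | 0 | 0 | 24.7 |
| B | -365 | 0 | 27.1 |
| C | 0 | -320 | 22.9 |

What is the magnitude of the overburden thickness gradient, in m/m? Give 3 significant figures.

0.00865 m/m

∂d/∂x = (27.1 − 24.7) / (-365 − 0) = -0.006575
∂d/∂y = (22.9 − 24.7) / (-320 − 0) = +0.005625
|∇f| = √(-0.006575² + 0.005625²) = 0.008653 m/m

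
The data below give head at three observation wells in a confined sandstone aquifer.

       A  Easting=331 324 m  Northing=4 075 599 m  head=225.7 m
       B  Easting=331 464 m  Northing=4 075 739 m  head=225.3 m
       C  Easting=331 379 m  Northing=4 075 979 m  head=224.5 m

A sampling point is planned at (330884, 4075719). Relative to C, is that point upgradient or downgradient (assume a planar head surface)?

With h = a·x + b·y + c and A as origin, the differences give:
  140·a + 140·b = -0.4
  55·a + 380·b = -1.2
Eliminate b (×380 and ×140, subtract): 45500·a = 16.00 → a = ∂h/∂x = +0.0003516
Back-substitute: b = ∂h/∂y = -0.003209.
Head at (330884, 4075719) = 225.7 + (+0.0003516)·(-440) + (-0.003209)·(120) = 225.16 m.
That is higher than the 224.5 m at C, so the point is upgradient.

upgradient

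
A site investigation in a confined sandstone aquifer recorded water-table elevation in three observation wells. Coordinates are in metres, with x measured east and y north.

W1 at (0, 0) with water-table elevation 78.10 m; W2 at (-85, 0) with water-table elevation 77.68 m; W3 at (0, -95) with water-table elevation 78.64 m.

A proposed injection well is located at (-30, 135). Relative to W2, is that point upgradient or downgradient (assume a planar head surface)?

∂h/∂x = (77.68 − 78.10) / (-85 − 0) = +0.004941
∂h/∂y = (78.64 − 78.10) / (-95 − 0) = -0.005684
Head at (-30, 135) = 78.10 + (+0.004941)·(-30) + (-0.005684)·(135) = 77.18 m.
That is lower than the 77.68 m at W2, so the point is downgradient.

downgradient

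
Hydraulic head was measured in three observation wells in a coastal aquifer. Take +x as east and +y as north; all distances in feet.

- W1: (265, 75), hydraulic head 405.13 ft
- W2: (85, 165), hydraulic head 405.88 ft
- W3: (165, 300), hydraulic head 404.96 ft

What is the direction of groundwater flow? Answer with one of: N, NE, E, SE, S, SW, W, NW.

NE

Differences from W1: to W2 (Δx, Δy, Δh) = (-180, 90, +0.75); to W3 = (-100, 225, -0.17).
Determinant of the coordinate differences = (-180)·225 − (-100)·90 = -31500.
∂h/∂x = [(+0.75)·225 − (-0.17)·90] / -31500 = -0.005843
∂h/∂y = [(-180)·(-0.17) − (-100)·(+0.75)] / -31500 = -0.003352
Flow = −∇h = (+0.005843 east, +0.003352 north), which points northeast.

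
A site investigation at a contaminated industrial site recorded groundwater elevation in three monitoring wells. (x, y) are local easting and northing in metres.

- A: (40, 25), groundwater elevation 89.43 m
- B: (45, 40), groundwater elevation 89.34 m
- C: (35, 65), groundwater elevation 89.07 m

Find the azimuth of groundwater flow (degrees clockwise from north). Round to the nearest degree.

321°

With h = a·x + b·y + c and A as origin, the differences give:
  5·a + 15·b = -0.09
  (-5)·a + 40·b = -0.36
Eliminate b (×40 and ×15, subtract): 275·a = 1.800 → a = ∂h/∂x = +0.006545
Back-substitute: b = ∂h/∂y = -0.008182.
Flow direction (−∇h) has components (-0.006545 E, +0.008182 N).
Azimuth = atan2(E, N) = atan2(-0.006545, +0.008182) = 321.3° ≈ 321°.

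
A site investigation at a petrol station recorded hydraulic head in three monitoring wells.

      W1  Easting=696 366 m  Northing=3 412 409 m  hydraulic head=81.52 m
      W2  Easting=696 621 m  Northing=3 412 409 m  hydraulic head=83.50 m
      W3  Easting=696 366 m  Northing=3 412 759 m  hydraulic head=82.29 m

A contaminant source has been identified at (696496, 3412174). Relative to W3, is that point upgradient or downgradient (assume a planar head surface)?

∂h/∂x = (83.50 − 81.52) / (696621 − 696366) = +0.007765
∂h/∂y = (82.29 − 81.52) / (3412759 − 3412409) = +0.002200
Head at (696496, 3412174) = 81.52 + (+0.007765)·(130) + (+0.002200)·(-235) = 82.01 m.
That is lower than the 82.29 m at W3, so the point is downgradient.

downgradient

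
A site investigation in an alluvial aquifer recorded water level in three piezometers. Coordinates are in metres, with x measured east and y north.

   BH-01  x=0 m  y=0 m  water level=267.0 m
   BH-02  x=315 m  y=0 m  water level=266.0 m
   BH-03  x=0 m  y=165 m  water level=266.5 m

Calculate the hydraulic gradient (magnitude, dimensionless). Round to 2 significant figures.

∂h/∂x = (266.0 − 267.0) / (315 − 0) = -0.003175
∂h/∂y = (266.5 − 267.0) / (165 − 0) = -0.003030
|∇h| = √(-0.003175² + -0.003030²) = 0.004389

0.0044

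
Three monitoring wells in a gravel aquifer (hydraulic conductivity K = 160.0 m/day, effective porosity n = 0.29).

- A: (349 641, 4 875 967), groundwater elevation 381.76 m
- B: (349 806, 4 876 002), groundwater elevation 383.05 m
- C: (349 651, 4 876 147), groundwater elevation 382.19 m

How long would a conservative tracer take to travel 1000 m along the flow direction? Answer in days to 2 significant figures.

Three-point gradient (reference A): Δ to B = (165, 35, +1.29), Δ to C = (10, 180, +0.43).
∂h/∂x = +0.007399, ∂h/∂y = +0.001978 (det = 29350).
|∇h| = √(0.007399² + 0.001978²) = 0.007659
Seepage velocity v = K·i/n = 160.0 × 0.007659 / 0.29 = 4.226 m/day.
t = 1000 / 4.226 = 236.6 days.

240 days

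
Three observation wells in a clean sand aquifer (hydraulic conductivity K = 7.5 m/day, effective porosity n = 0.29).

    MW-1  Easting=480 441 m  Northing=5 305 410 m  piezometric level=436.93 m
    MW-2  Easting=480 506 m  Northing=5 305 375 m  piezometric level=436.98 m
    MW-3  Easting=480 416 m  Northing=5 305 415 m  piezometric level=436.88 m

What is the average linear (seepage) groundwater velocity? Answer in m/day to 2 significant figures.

Taking MW-1 as reference: MW-2−MW-1 = (65, -35, +0.05); MW-3−MW-1 = (-25, 5, -0.05).
Determinant of the coordinate differences = 65·5 − (-25)·(-35) = -550.
∂h/∂x = [(+0.05)·5 − (-0.05)·(-35)] / -550 = +0.002727
∂h/∂y = [65·(-0.05) − (-25)·(+0.05)] / -550 = +0.003636
|∇h| = √(0.002727² + 0.003636²) = 0.004545
Seepage velocity v = K·i/n = 7.5 × 0.004545 / 0.29 = 0.1175 m/day.

0.12 m/day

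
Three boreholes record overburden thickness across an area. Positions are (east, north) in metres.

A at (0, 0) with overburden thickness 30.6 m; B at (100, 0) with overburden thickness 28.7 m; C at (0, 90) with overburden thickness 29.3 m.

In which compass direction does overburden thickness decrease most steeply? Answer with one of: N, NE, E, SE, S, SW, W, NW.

∂d/∂x = (28.7 − 30.6) / (100 − 0) = -0.01900
∂d/∂y = (29.3 − 30.6) / (90 − 0) = -0.01444
Steepest decrease is along −∇f = (+0.01900 E, +0.01444 N) → northeast.

NE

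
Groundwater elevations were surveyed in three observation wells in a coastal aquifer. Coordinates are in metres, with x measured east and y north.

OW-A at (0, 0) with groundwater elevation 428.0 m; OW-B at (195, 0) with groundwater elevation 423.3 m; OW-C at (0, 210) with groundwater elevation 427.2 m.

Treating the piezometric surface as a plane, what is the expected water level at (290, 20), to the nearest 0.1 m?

420.9 m

∂h/∂x = (423.3 − 428.0) / (195 − 0) = -0.02410
∂h/∂y = (427.2 − 428.0) / (210 − 0) = -0.003810
h(290, 20) = 428.0 + (-0.02410)·(290) + (-0.003810)·(20) = 428.0 -6.990 -0.076 = 420.934 m.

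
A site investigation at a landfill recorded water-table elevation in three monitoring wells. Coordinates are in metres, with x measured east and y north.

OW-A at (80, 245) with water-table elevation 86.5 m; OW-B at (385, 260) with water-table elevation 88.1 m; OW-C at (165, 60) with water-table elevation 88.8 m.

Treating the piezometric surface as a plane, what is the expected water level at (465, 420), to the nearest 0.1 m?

87.0 m

With h = a·x + b·y + c and OW-A as origin, the differences give:
  305·a + 15·b = +1.6
  85·a + (-185)·b = +2.3
Eliminate b (×(-185) and ×15, subtract): -57700·a = -330.50 → a = ∂h/∂x = +0.005728
Back-substitute: b = ∂h/∂y = -0.009801.
h(465, 420) = 86.5 + (+0.005728)·(385) + (-0.009801)·(175) = 86.5 +2.205 -1.715 = 86.990 m.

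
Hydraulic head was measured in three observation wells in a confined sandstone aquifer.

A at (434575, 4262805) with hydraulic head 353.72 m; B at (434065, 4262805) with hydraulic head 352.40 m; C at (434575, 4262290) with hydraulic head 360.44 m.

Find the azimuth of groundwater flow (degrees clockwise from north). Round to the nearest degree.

∂h/∂x = (352.40 − 353.72) / (434065 − 434575) = +0.002588
∂h/∂y = (360.44 − 353.72) / (4262290 − 4262805) = -0.01305
Flow direction (−∇h) has components (-0.002588 E, +0.01305 N).
Azimuth = atan2(E, N) = atan2(-0.002588, +0.01305) = 348.8° ≈ 349°.

349°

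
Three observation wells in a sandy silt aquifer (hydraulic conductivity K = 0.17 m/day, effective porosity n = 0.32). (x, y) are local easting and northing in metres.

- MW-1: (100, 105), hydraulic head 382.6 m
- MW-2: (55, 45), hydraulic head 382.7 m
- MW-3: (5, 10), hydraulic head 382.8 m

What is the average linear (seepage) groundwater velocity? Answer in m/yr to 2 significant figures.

Differences from MW-1: to MW-2 (Δx, Δy, Δh) = (-45, -60, +0.1); to MW-3 = (-95, -95, +0.2).
Solve a·Δx + b·Δy = Δh: det = (-45)·(-95) − (-95)·(-60) = -1425.
∂h/∂x = [(+0.1)·(-95) − (+0.2)·(-60)] / -1425 = -0.001754
∂h/∂y = [(-45)·(+0.2) − (-95)·(+0.1)] / -1425 = -0.0003509
|∇h| = √(-0.001754² + -0.0003509²) = 0.001789
Seepage velocity v = K·i/n = 0.17 × 0.001789 / 0.32 = 0.0009504 m/day = 0.3471 m/yr.

0.35 m/yr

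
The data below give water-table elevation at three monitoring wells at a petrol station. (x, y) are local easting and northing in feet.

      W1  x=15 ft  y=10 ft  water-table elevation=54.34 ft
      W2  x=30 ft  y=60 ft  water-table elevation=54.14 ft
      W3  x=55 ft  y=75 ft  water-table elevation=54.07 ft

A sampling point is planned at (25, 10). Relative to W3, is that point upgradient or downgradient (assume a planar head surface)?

Taking W1 as reference: W2−W1 = (15, 50, -0.20); W3−W1 = (40, 65, -0.27).
Solve a·Δx + b·Δy = Δh: det = 15·65 − 40·50 = -1025.
∂h/∂x = [(-0.20)·65 − (-0.27)·50] / -1025 = -0.0004878
∂h/∂y = [15·(-0.27) − 40·(-0.20)] / -1025 = -0.003854
Head at (25, 10) = 54.34 + (-0.0004878)·(10) + (-0.003854)·(0) = 54.34 ft.
That is higher than the 54.07 ft at W3, so the point is upgradient.

upgradient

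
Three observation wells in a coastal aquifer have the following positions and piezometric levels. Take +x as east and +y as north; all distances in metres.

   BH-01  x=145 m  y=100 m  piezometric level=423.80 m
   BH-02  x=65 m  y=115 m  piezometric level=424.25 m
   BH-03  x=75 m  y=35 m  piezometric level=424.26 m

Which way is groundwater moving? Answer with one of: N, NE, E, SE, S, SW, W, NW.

E

Taking BH-01 as reference: BH-02−BH-01 = (-80, 15, +0.45); BH-03−BH-01 = (-70, -65, +0.46).
Determinant of the coordinate differences = (-80)·(-65) − (-70)·15 = 6250.
∂h/∂x = [(+0.45)·(-65) − (+0.46)·15] / 6250 = -0.005784
∂h/∂y = [(-80)·(+0.46) − (-70)·(+0.45)] / 6250 = -0.0008480
Flow = −∇h = (+0.005784 east, +0.0008480 north), which points east.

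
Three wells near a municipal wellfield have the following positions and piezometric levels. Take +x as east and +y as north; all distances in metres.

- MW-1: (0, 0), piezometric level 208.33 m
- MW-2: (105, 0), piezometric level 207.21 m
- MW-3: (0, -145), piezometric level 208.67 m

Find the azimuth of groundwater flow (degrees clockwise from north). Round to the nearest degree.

∂h/∂x = (207.21 − 208.33) / (105 − 0) = -0.01067
∂h/∂y = (208.67 − 208.33) / (-145 − 0) = -0.002345
Flow direction (−∇h) has components (+0.01067 E, +0.002345 N).
Azimuth = atan2(E, N) = atan2(+0.01067, +0.002345) = 77.6° ≈ 078°.

078°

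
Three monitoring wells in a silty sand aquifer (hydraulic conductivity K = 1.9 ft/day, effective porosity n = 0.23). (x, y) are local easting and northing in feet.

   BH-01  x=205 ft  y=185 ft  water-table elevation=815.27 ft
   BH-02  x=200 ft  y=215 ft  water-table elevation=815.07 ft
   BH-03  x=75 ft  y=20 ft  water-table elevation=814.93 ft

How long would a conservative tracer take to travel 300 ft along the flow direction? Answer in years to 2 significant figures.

9.5 years

Taking BH-01 as reference: BH-02−BH-01 = (-5, 30, -0.20); BH-03−BH-01 = (-130, -165, -0.34).
Determinant of the coordinate differences = (-5)·(-165) − (-130)·30 = 4725.
∂h/∂x = [(-0.20)·(-165) − (-0.34)·30] / 4725 = +0.009143
∂h/∂y = [(-5)·(-0.34) − (-130)·(-0.20)] / 4725 = -0.005143
|∇h| = √(0.009143² + -0.005143²) = 0.01049
Seepage velocity v = K·i/n = 1.9 × 0.01049 / 0.23 = 0.08666 ft/day.
t = 300 / 0.08666 = 3462 days = 9.48 years.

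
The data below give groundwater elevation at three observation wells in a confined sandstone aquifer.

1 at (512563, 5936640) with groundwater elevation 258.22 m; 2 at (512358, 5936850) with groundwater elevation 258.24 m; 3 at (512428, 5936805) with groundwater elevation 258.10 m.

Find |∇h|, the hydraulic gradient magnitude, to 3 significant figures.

0.00721

Three-point gradient (reference 1): Δ to 2 = (-205, 210, +0.02), Δ to 3 = (-135, 165, -0.12).
∂h/∂x = -0.005205, ∂h/∂y = -0.004986 (det = -5475).
|∇h| = √(-0.005205² + -0.004986²) = 0.007208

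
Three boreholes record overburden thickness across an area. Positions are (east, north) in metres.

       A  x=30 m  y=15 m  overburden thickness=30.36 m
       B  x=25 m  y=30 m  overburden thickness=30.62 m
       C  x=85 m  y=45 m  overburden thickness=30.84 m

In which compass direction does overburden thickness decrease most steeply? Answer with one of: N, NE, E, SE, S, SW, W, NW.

Taking A as reference: B−A = (-5, 15, +0.26); C−A = (55, 30, +0.48).
Determinant of the coordinate differences = (-5)·30 − 55·15 = -975.
∂d/∂x = [(+0.26)·30 − (+0.48)·15] / -975 = -0.0006154
∂d/∂y = [(-5)·(+0.48) − 55·(+0.26)] / -975 = +0.01713
Steepest decrease is along −∇f = (+0.0006154 E, -0.01713 N) → south.

S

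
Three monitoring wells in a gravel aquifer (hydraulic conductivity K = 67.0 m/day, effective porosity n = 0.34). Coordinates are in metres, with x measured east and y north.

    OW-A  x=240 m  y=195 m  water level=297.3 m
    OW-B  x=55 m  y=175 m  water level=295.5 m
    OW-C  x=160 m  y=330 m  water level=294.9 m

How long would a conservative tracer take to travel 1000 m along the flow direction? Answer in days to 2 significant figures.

Taking OW-A as reference: OW-B−OW-A = (-185, -20, -1.8); OW-C−OW-A = (-80, 135, -2.4).
Determinant of the coordinate differences = (-185)·135 − (-80)·(-20) = -26575.
∂h/∂x = [(-1.8)·135 − (-2.4)·(-20)] / -26575 = +0.01095
∂h/∂y = [(-185)·(-2.4) − (-80)·(-1.8)] / -26575 = -0.01129
|∇h| = √(0.01095² + -0.01129²) = 0.01573
Seepage velocity v = K·i/n = 67.0 × 0.01573 / 0.34 = 3.1 m/day.
t = 1000 / 3.1 = 322.6 days.

320 days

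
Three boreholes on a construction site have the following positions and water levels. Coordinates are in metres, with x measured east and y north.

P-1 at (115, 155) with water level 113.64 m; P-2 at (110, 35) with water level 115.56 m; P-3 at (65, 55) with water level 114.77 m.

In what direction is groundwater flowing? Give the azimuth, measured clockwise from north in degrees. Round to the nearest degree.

Three-point gradient (reference P-1): Δ to P-2 = (-5, -120, +1.92), Δ to P-3 = (-50, -100, +1.13).
∂h/∂x = +0.01025, ∂h/∂y = -0.01643 (det = -5500).
Flow direction (−∇h) has components (-0.01025 E, +0.01643 N).
Azimuth = atan2(E, N) = atan2(-0.01025, +0.01643) = 328.0° ≈ 328°.

328°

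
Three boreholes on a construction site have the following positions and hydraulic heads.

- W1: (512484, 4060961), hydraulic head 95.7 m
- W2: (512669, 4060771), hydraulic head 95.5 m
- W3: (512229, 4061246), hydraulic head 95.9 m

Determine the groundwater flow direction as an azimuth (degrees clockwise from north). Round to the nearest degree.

054°

Three-point gradient (reference W1): Δ to W2 = (185, -190, -0.2), Δ to W3 = (-255, 285, +0.2).
∂h/∂x = -0.004444, ∂h/∂y = -0.003275 (det = 4275).
Flow direction (−∇h) has components (+0.004444 E, +0.003275 N).
Azimuth = atan2(E, N) = atan2(+0.004444, +0.003275) = 53.6° ≈ 054°.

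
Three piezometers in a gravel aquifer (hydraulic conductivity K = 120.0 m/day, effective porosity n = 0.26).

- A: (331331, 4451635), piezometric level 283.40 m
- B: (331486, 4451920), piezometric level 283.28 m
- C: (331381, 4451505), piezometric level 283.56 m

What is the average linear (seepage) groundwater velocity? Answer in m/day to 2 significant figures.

0.58 m/day

Three-point gradient (reference A): Δ to B = (155, 285, -0.12), Δ to C = (50, -130, +0.16).
∂h/∂x = +0.0008721, ∂h/∂y = -0.0008953 (det = -34400).
|∇h| = √(0.0008721² + -0.0008953²) = 0.00125
Seepage velocity v = K·i/n = 120.0 × 0.00125 / 0.26 = 0.5769 m/day.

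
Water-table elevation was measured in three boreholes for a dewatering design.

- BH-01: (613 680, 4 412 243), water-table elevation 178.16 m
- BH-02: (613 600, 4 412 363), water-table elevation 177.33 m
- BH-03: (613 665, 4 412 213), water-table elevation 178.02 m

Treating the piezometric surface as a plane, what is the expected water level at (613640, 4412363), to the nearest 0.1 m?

177.7 m

Three-point gradient (reference BH-01): Δ to BH-02 = (-80, 120, -0.83), Δ to BH-03 = (-15, -30, -0.14).
∂h/∂x = +0.009929, ∂h/∂y = -0.0002976 (det = 4200).
h(613640, 4412363) = 178.16 + (+0.009929)·(-40) + (-0.0002976)·(120) = 178.16 -0.397 -0.036 = 177.727 m.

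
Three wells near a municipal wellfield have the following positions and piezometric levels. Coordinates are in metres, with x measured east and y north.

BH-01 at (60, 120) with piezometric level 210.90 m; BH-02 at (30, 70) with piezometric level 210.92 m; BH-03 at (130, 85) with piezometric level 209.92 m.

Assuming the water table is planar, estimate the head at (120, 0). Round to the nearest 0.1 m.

With h = a·x + b·y + c and BH-01 as origin, the differences give:
  (-30)·a + (-50)·b = +0.02
  70·a + (-35)·b = -0.98
Eliminate b (×(-35) and ×(-50), subtract): 4550·a = -49.700 → a = ∂h/∂x = -0.01092
Back-substitute: b = ∂h/∂y = +0.006154.
h(120, 0) = 210.90 + (-0.01092)·(60) + (+0.006154)·(-120) = 210.90 -0.655 -0.738 = 209.506 m.

209.5 m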